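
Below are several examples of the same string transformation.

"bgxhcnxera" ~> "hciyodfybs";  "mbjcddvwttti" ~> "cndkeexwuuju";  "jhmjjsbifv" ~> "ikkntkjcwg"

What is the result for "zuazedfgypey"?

The pattern: swap each adjacent pair of characters (1↔2, 3↔4, ...), then shift every letter 1 place forward in the alphabet (wrapping around).
Starting from "zuazedfgypey": after the first operation, "uzzadegfpyye"; after the second, "vaabefhgqzzf".

vaabefhgqzzf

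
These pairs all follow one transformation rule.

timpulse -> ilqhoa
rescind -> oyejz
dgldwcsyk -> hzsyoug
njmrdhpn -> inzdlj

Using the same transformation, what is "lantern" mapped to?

The rule is to delete the first 2 characters, then shift every letter 4 places backward in the alphabet (wrapping around).
On "lantern": the first step gives "ntern", and the second then gives "jpanj".
(Check on "timpulse": → "mpulse" → "ilqhoa" ✓)

jpanj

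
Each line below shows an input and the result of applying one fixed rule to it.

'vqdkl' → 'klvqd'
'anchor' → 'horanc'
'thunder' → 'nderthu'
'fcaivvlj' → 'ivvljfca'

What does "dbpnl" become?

Each output is the input with this applied: move the first 3 characters to the end (rotate left by 3).
For "dbpnl" the result is "nldbp".

nldbp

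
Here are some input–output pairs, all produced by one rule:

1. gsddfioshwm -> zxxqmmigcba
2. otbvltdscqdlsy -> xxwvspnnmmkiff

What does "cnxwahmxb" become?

wvurrqhgb

The transformation: shift every letter 6 places backward in the alphabet (wrapping around), then sort the characters into reverse alphabetical order.
For "cnxwahmxb" the result is "wvurrqhgb".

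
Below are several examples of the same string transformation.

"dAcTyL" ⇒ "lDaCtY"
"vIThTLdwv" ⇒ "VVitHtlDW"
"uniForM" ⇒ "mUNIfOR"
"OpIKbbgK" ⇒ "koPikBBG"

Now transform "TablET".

ttABLe

The transformation: flip the case of every letter, then move the last character to the front.
Starting from "TablET": after the first operation, "tABLet"; after the second, "ttABLe".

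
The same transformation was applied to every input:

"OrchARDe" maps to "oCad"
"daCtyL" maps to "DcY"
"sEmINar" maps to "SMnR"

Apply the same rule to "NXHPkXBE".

The pattern: flip the case of every letter, then keep every other character starting from the first (positions 1st, 3rd, 5th, ...).
Applying that to "NXHPkXBE" gives "nhKb".

nhKb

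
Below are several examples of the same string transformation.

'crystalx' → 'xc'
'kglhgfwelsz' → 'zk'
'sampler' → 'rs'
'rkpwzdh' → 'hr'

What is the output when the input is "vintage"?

ev

The transformation: move the first character to the end, then keep only the last 2 characters.
Starting from "vintage": after the first operation, "intagev"; after the second, "ev".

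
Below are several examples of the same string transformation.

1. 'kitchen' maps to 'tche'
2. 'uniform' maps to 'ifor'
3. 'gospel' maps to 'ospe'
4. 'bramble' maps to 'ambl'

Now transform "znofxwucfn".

wucf

Looking at the pairs, the operation is to move the last character to the front, then keep only the last 4 characters.
"znofxwucfn" → "nznofxwucf" → "wucf".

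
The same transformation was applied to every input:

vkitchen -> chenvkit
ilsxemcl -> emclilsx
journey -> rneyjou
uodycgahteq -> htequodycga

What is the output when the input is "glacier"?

Looking at the pairs, the operation is to move the last character to the front, then move the last 3 characters to the front (rotate right by 3).
Doing the same to "glacier": "ciergla".

ciergla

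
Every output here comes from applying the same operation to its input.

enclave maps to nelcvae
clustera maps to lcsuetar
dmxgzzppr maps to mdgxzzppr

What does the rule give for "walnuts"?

Rule — swap each adjacent pair of characters (1↔2, 3↔4, ...).
On "walnuts" that produces "awnltus".

awnltus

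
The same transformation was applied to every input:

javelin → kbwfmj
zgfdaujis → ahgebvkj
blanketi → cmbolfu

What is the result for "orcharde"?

In each case the input is transformed by: shift every letter 1 place forward in the alphabet (wrapping around), then delete the last character.
Starting from "orcharde": after the first operation, "psdibsef"; after the second, "psdibse".

psdibse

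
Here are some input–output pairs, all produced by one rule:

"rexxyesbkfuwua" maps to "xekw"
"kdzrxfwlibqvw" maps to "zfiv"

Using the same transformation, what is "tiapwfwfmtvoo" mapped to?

What's happening: keep one character in every 3, starting at position 3 (positions 3rd, 6th, 9th, ...).
So "tiapwfwfmtvoo" becomes "afmo".

afmo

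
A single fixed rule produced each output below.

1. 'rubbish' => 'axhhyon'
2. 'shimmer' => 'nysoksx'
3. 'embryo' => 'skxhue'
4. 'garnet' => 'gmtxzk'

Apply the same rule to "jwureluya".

cpxarkeag

The transformation: swap each adjacent pair of characters (1↔2, 3↔4, ...), then shift every letter 6 places forward in the alphabet (wrapping around).
Starting from "jwureluya": after the first operation, "wjruleyua"; after the second, "cpxarkeag".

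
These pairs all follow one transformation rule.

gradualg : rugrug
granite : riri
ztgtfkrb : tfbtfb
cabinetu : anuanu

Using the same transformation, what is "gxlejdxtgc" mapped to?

Rule — keep one character in every 3, starting at position 2 (positions 2nd, 5th, 8th, ...), then write the whole string twice.
On "gxlejdxtgc": the first step gives "xjt", and the second then gives "xjtxjt".

xjtxjt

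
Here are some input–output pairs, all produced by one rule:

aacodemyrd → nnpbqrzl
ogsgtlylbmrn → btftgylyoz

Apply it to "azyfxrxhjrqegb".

The rule is to shift every letter 13 places forward in the alphabet (wrapping around) — i.e. ROT13, then delete the last 2 characters.
Applying both steps to "azyfxrxhjrqegb": "nmlskekuwedrto", then "nmlskekuwedr".

nmlskekuwedr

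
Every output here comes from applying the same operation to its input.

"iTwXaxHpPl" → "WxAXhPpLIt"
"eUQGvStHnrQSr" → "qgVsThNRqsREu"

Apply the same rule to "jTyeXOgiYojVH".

YExoGIyOJvhJt

Looking at the pairs, the operation is to flip the case of every letter, then move the first 2 characters to the end (rotate left by 2).
On "jTyeXOgiYojVH": the first step gives "JtYExoGIyOJvh", and the second then gives "YExoGIyOJvhJt".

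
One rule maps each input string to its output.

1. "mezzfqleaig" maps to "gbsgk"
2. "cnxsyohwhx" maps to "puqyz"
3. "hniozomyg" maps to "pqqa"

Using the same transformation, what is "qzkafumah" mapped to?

What's happening: keep every other character starting from the second (positions 2nd, 4th, 6th, ...), then shift every letter 2 places forward in the alphabet (wrapping around).
For "qzkafumah", step one produces "zaua"; step two turns that into "bcwc".
(Check on "mezzfqleaig": → "ezqei" → "gbsgk" ✓)

bcwc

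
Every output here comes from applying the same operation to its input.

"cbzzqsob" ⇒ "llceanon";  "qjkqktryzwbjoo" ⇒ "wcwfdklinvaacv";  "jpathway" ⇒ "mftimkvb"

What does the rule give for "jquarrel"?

gmddqxvc

Rule — shift every letter 12 places forward in the alphabet (wrapping around), then move the first 2 characters to the end (rotate left by 2).
Working it through for "jquarrel": intermediate "vcgmddqx", final "gmddqxvc".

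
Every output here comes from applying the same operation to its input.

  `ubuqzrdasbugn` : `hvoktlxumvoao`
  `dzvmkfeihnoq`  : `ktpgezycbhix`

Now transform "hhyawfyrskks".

mbsuqzslmeeb

Looking at the pairs, the operation is to swap the first and last characters, then shift every letter 6 places backward in the alphabet (wrapping around).
Working it through for "hhyawfyrskks": intermediate "shyawfyrskkh", final "mbsuqzslmeeb".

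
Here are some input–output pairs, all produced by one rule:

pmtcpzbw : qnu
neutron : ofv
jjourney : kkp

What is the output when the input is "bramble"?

What's happening: shift every letter 1 place forward in the alphabet (wrapping around), then keep only the first 3 characters.
Applying that to "bramble" gives "csb".

csb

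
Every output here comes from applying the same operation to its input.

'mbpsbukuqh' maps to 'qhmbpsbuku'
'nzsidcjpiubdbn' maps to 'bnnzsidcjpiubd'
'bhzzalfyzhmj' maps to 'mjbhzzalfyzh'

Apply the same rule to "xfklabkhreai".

aixfklabkhre

Looking at the pairs, the operation is to move the last 2 characters to the front (rotate right by 2).
So "xfklabkhreai" becomes "aixfklabkhre".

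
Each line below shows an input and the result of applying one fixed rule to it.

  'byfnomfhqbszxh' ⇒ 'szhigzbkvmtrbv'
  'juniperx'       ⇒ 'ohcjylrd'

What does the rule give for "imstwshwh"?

gmnqmbqbc

The transformation: shift every letter 6 places backward in the alphabet (wrapping around), then move the first character to the end.
Applying both steps to "imstwshwh": "cgmnqmbqb", then "gmnqmbqbc".
(Check on "byfnomfhqbszxh": → "vszhigzbkvmtrb" → "szhigzbkvmtrbv" ✓)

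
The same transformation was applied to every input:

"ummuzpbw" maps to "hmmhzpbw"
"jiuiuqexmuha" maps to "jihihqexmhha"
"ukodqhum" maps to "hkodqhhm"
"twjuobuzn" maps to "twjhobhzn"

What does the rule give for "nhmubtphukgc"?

The rule is to replace every "u" with "h".
On "nhmubtphukgc" that produces "nhmhbtphhkgc".

nhmhbtphhkgc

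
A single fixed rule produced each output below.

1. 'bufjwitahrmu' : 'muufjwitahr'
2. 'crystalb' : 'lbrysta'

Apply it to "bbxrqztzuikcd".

Each output is the input with this applied: delete the first character, then move the last 2 characters to the front (rotate right by 2).
For "bbxrqztzuikcd", step one produces "bxrqztzuikcd"; step two turns that into "cdbxrqztzuik".

cdbxrqztzuik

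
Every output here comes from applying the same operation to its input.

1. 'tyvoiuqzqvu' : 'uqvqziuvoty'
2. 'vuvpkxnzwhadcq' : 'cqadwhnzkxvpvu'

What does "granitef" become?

efitangr

The transformation: swap each adjacent pair of characters (1↔2, 3↔4, ...), then reverse the string.
"granitef" → "rgnatife" → "efitangr".
(Check on "tyvoiuqzqvu": → "ytovuizqvqu" → "uqvqziuvoty" ✓)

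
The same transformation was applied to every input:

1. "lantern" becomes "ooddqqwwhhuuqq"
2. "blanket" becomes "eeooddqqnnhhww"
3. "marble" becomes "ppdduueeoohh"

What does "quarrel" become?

The transformation: shift every letter 3 places forward in the alphabet (wrapping around), then double every character.
Working it through for "quarrel": intermediate "txduuho", final "ttxxdduuuuhhoo".

ttxxdduuuuhhoo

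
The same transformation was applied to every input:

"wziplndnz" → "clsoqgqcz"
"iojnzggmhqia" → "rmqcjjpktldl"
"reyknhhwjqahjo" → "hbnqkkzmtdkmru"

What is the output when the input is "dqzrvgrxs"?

tcuyjuavg

Looking at the pairs, the operation is to move the first character to the end, then shift every letter 3 places forward in the alphabet (wrapping around).
Applying both steps to "dqzrvgrxs": "qzrvgrxsd", then "tcuyjuavg".
(Check on "iojnzggmhqia": → "ojnzggmhqiai" → "rmqcjjpktldl" ✓)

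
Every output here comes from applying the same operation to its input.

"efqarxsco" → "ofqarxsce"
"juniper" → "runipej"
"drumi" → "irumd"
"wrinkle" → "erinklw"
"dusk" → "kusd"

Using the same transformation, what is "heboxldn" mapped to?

neboxldh

The pattern: swap the first and last characters.
Doing the same to "heboxldn": "neboxldh".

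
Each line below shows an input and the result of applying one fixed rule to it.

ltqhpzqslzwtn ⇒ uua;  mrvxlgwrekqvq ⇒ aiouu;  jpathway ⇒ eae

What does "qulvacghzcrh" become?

The rule is to shift every letter 4 places forward in the alphabet (wrapping around), then keep only the vowels.
Starting from "qulvacghzcrh": after the first operation, "uypzegkldgvl"; after the second, "ue".

ue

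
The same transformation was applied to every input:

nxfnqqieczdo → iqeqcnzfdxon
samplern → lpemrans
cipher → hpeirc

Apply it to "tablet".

lbeatt

Looking at the pairs, the operation is to swap the front and back halves of the string, then take characters alternately from the front and the back (1st, last, 2nd, 2nd-last, ...).
"tablet" → "lbeatt".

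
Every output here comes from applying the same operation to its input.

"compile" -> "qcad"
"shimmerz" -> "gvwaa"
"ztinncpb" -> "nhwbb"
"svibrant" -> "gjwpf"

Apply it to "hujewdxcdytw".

vixskrlqr

The pattern: delete the last 3 characters, then shift every letter 12 places backward in the alphabet (wrapping around).
For "hujewdxcdytw", step one produces "hujewdxcd"; step two turns that into "vixskrlqr".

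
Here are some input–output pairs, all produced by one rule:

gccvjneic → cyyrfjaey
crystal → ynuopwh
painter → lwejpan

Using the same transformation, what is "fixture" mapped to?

Looking at the pairs, the operation is to shift every letter 4 places backward in the alphabet (wrapping around).
For "fixture" the result is "betpqna".

betpqna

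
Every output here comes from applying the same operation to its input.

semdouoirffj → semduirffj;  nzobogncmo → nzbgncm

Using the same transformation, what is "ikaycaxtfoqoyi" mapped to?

Rule — remove every "o".
So "ikaycaxtfoqoyi" becomes "ikaycaxtfqyi".

ikaycaxtfqyi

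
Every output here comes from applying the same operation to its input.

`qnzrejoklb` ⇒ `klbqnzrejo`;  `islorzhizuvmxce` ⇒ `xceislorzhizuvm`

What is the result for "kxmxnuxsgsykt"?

yktkxmxnuxsgs

The rule is to move the last 3 characters to the front (rotate right by 3).
"kxmxnuxsgsykt" → "yktkxmxnuxsgs".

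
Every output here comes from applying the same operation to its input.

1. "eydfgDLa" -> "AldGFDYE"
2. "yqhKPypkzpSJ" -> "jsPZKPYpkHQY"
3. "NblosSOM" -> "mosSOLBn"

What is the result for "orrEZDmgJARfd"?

DFrajGMdzeRRO

The pattern: reverse the string, then flip the case of every letter.
Applying both steps to "orrEZDmgJARfd": "dfRAJgmDZErro", then "DFrajGMdzeRRO".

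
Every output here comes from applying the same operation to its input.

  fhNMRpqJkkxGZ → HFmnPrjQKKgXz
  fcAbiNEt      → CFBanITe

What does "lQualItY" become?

Rule — swap each adjacent pair of characters (1↔2, 3↔4, ...), then flip the case of every letter.
Working it through for "lQualItY": intermediate "QlauIlYt", final "qLAUiLyT".

qLAUiLyT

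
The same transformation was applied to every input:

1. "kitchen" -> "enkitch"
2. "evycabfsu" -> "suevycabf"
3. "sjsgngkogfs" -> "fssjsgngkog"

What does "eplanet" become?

What's happening: move the last 2 characters to the front (rotate right by 2).
For "eplanet" the result is "eteplan".

eteplan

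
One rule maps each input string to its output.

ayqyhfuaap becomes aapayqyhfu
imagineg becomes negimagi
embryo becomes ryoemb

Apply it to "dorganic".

nicdorga

Rule — move the last 3 characters to the front (rotate right by 3).
On "dorganic" that produces "nicdorga".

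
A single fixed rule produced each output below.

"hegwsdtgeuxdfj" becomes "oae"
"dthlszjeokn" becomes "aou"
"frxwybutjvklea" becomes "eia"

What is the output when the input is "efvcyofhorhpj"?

oo

Looking at the pairs, the operation is to shift every letter 7 places forward in the alphabet (wrapping around), then keep only the vowels.
Applying both steps to "efvcyofhorhpj": "lmcjfvmovyowq", then "oo".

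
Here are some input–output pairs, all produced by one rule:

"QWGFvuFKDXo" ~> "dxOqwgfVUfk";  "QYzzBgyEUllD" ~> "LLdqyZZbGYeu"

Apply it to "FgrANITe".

Rule — move the last 3 characters to the front (rotate right by 3), then flip the case of every letter.
"FgrANITe" → "ITeFgrAN" → "itEfGRan".

itEfGRan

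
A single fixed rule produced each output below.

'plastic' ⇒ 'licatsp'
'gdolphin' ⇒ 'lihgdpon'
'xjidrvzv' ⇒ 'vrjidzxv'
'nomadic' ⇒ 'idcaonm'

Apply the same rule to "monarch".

Rule — sort the characters into reverse alphabetical order, then move the first 3 characters to the end (rotate left by 3).
Applying both steps to "monarch": "ronmhca", then "mhcaron".

mhcaron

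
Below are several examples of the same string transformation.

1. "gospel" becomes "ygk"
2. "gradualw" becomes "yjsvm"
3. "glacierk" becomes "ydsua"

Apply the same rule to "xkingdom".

pcafy

Looking at the pairs, the operation is to shift every letter 8 places backward in the alphabet (wrapping around), then delete the last 3 characters.
On "xkingdom": the first step gives "pcafyvge", and the second then gives "pcafy".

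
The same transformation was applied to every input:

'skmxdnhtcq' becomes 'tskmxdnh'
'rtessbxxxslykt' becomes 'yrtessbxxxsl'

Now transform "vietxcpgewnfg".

nvietxcpgew

In each case the input is transformed by: delete the last 2 characters, then move the last character to the front.
For "vietxcpgewnfg", step one produces "vietxcpgewn"; step two turns that into "nvietxcpgew".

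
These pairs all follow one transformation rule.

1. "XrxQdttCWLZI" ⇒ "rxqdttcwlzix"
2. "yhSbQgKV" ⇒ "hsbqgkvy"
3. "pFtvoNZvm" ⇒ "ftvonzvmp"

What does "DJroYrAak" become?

Looking at the pairs, the operation is to move the first character to the end, then convert every letter to lowercase.
For "DJroYrAak", step one produces "JroYrAakD"; step two turns that into "jroyraakd".

jroyraakd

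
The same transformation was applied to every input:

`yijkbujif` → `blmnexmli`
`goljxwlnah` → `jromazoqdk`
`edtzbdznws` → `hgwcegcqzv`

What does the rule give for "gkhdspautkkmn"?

jnkgvsdxwnnpq

Each output is the input with this applied: shift every letter 3 places forward in the alphabet (wrapping around).
So "gkhdspautkkmn" becomes "jnkgvsdxwnnpq".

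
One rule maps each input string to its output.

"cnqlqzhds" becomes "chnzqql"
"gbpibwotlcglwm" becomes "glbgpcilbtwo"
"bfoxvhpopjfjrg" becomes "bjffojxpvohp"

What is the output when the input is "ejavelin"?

eljeav

Each output is the input with this applied: delete the last 2 characters, then take characters alternately from the front and the back (1st, last, 2nd, 2nd-last, ...).
Working it through for "ejavelin": intermediate "ejavel", final "eljeav".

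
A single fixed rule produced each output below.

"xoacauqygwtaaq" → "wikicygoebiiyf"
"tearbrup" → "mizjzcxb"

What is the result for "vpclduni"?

Rule — shift every letter 8 places forward in the alphabet (wrapping around), then move the first character to the end.
On "vpclduni": the first step gives "dxktlcvq", and the second then gives "xktlcvqd".

xktlcvqd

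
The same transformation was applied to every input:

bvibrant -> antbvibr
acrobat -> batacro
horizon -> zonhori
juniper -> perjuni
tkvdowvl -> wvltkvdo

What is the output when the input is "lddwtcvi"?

The transformation: move the last 3 characters to the front (rotate right by 3).
For "lddwtcvi" the result is "cvilddwt".

cvilddwt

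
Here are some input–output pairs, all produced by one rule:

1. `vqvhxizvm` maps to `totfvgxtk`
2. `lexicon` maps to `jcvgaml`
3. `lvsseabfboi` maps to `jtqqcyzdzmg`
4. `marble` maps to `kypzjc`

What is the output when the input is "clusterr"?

ajsqrcpp

The rule is to shift every letter 2 places backward in the alphabet (wrapping around).
For "clusterr" the result is "ajsqrcpp".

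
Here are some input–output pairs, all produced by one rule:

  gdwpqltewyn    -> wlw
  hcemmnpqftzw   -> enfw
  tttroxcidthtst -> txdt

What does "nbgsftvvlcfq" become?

Rule — keep one character in every 3, starting at position 3 (positions 3rd, 6th, 9th, ...).
Applying that to "nbgsftvvlcfq" gives "gtlq".

gtlq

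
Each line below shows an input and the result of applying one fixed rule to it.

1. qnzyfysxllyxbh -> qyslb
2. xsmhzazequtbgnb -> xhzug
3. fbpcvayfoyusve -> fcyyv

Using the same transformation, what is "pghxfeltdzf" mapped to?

pxlz

Each output is the input with this applied: keep one character in every 3, starting at position 1 (positions 1st, 4th, 7th, ...).
For "pghxfeltdzf" the result is "pxlz".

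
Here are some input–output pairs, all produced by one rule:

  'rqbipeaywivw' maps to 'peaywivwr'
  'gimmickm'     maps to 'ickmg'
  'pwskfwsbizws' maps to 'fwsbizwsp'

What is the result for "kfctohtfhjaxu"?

What's happening: move the first character to the end, then delete the first 3 characters.
For "kfctohtfhjaxu" the result is "ohtfhjaxuk".

ohtfhjaxuk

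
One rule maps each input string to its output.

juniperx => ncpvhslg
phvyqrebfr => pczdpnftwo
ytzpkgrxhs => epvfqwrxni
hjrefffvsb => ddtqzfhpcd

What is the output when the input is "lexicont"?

amlrjcvg

Looking at the pairs, the operation is to shift every letter 2 places backward in the alphabet (wrapping around), then swap the front and back halves of the string.
Working it through for "lexicont": intermediate "jcvgamlr", final "amlrjcvg".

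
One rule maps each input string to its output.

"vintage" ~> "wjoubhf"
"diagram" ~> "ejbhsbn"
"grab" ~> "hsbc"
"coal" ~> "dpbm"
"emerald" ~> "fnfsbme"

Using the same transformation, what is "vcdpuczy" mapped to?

Rule — shift every letter 1 place forward in the alphabet (wrapping around).
"vcdpuczy" → "wdeqvdaz".

wdeqvdaz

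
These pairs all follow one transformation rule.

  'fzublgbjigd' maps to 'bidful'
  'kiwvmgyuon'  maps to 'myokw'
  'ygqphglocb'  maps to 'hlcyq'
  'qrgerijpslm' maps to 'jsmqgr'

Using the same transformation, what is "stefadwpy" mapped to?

What's happening: keep every other character starting from the first (positions 1st, 3rd, 5th, ...), then move the last 3 characters to the front (rotate right by 3).
"stefadwpy" → "seawy" → "awyse".

awyse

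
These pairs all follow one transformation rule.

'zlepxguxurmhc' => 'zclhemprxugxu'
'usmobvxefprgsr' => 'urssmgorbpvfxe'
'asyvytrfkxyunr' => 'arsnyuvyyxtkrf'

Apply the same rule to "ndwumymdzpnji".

Looking at the pairs, the operation is to take characters alternately from the front and the back (1st, last, 2nd, 2nd-last, ...).
Applying that to "ndwumymdzpnji" gives "nidjwnupmzydm".

nidjwnupmzydm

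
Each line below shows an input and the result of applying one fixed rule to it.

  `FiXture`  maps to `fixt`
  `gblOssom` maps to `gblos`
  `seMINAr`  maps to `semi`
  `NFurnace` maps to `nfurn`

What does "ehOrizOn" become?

ehori

Rule — delete the last 3 characters, then convert every letter to lowercase.
Starting from "ehOrizOn": after the first operation, "ehOri"; after the second, "ehori".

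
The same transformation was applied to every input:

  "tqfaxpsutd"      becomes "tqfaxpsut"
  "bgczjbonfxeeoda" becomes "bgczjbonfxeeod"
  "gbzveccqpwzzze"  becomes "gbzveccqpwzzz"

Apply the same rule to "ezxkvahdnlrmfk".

In each case the input is transformed by: delete the last character.
On "ezxkvahdnlrmfk" that produces "ezxkvahdnlrmf".

ezxkvahdnlrmf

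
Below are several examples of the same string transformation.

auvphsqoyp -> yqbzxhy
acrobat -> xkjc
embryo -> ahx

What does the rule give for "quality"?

The pattern: delete the first 3 characters, then shift every letter 9 places forward in the alphabet (wrapping around).
"quality" → "lity" → "urch".

urch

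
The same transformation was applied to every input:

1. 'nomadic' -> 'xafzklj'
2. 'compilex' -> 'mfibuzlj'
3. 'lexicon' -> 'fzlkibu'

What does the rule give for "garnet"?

kbqdxo

The transformation: move the first 3 characters to the end (rotate left by 3), then shift every letter 3 places backward in the alphabet (wrapping around).
Working it through for "garnet": intermediate "netgar", final "kbqdxo".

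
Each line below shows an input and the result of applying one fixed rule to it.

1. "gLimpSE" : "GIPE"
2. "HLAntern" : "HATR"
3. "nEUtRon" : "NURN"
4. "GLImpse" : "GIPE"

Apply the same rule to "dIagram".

What's happening: keep every other character starting from the first (positions 1st, 3rd, 5th, ...), then convert every letter to uppercase.
Starting from "dIagram": after the first operation, "darm"; after the second, "DARM".

DARM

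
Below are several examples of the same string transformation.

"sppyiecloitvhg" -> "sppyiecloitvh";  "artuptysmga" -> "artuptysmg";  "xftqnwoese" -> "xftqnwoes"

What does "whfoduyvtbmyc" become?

whfoduyvtbmy

What's happening: delete the last character.
For "whfoduyvtbmyc" the result is "whfoduyvtbmy".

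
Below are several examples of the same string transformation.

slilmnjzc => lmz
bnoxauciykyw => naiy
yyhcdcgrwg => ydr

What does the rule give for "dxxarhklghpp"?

xrlp

The rule is to keep one character in every 3, starting at position 2 (positions 2nd, 5th, 8th, ...).
For "dxxarhklghpp" the result is "xrlp".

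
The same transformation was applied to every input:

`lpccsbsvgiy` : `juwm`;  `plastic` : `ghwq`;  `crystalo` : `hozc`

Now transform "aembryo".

The rule is to shift every letter 12 places backward in the alphabet (wrapping around), then keep only the last 4 characters.
Applying both steps to "aembryo": "osapfmc", then "pfmc".
(Check on "crystalo": → "qfmghozc" → "hozc" ✓)

pfmc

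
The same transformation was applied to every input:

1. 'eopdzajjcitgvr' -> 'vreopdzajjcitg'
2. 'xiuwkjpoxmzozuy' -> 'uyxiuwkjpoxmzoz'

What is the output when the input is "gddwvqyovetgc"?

Rule — move the last 2 characters to the front (rotate right by 2).
On "gddwvqyovetgc" that produces "gcgddwvqyovet".

gcgddwvqyovet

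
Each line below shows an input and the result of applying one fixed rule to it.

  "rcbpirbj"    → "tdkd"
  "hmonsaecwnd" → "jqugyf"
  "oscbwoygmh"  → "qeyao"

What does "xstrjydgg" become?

zvlfi

What's happening: shift every letter 2 places forward in the alphabet (wrapping around), then keep every other character starting from the first (positions 1st, 3rd, 5th, ...).
"xstrjydgg" → "zuvtlafii" → "zvlfi".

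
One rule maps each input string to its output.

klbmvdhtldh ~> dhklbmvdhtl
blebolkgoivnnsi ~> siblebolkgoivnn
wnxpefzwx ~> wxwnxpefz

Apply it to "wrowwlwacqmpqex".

What's happening: move the last 2 characters to the front (rotate right by 2).
So "wrowwlwacqmpqex" becomes "exwrowwlwacqmpq".

exwrowwlwacqmpq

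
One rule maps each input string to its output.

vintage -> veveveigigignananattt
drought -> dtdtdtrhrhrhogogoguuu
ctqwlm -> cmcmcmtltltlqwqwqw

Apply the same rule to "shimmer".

The rule is to repeat every character 3 times, then take characters alternately from the front and the back (1st, last, 2nd, 2nd-last, ...).
Applying both steps to "shimmer": "ssshhhiiimmmmmmeeerrr", then "srsrsrheheheimimimmmm".

srsrsrheheheimimimmmm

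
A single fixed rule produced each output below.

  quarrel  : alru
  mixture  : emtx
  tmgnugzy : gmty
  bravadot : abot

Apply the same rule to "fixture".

In each case the input is transformed by: sort the characters into alphabetical order, then keep every other character starting from the first (positions 1st, 3rd, 5th, ...).
"fixture" → "efirtux" → "eitx".

eitx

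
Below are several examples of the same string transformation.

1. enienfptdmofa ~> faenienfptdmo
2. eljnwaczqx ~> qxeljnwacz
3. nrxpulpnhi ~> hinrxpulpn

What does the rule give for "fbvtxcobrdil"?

The transformation: move the last 2 characters to the front (rotate right by 2).
On "fbvtxcobrdil" that produces "ilfbvtxcobrd".

ilfbvtxcobrd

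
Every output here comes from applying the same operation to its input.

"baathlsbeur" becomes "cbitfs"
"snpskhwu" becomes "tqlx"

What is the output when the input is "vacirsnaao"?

wdsob

Each output is the input with this applied: shift every letter 1 place forward in the alphabet (wrapping around), then keep every other character starting from the first (positions 1st, 3rd, 5th, ...).
Applying both steps to "vacirsnaao": "wbdjstobbp", then "wdsob".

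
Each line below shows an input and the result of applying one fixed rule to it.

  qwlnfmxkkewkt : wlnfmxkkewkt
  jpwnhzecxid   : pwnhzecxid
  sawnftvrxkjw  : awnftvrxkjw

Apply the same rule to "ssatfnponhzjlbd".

In each case the input is transformed by: delete the first character.
Doing the same to "ssatfnponhzjlbd": "satfnponhzjlbd".

satfnponhzjlbd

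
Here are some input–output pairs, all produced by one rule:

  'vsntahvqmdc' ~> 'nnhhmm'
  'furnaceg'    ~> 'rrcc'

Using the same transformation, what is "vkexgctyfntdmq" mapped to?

Rule — keep one character in every 3, starting at position 3 (positions 3rd, 6th, 9th, ...), then double every character.
For "vkexgctyfntdmq", step one produces "ecfd"; step two turns that into "eeccffdd".

eeccffdd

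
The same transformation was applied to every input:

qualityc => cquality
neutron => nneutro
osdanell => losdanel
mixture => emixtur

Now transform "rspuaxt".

trspuax

The transformation: move the last character to the front.
So "rspuaxt" becomes "trspuax".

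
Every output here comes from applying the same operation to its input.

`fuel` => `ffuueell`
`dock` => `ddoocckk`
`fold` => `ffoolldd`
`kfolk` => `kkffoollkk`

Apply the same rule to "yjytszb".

yyjjyyttsszzbb

Rule — double every character.
Applying that to "yjytszb" gives "yyjjyyttsszzbb".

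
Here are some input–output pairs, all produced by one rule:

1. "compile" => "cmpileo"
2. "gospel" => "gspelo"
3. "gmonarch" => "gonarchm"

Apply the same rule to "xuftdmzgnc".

The rule is to move the first character to the end, then swap the first and last characters.
Starting from "xuftdmzgnc": after the first operation, "uftdmzgncx"; after the second, "xftdmzgncu".
(Check on "compile": → "ompilec" → "cmpileo" ✓)

xftdmzgncu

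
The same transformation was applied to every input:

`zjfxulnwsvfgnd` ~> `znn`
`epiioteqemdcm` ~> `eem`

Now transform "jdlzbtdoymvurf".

jdr

What's happening: keep one character in every 3, starting at position 1 (positions 1st, 4th, 7th, ...), then keep every other character starting from the first (positions 1st, 3rd, 5th, ...).
"jdlzbtdoymvurf" → "jdr".
(Check on "epiioteqemdcm": → "eiemm" → "eem" ✓)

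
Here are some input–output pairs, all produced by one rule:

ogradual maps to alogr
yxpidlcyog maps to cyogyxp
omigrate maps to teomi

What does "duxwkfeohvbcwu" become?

In each case the input is transformed by: move the first 3 characters to the end (rotate left by 3), then delete the first 3 characters.
For "duxwkfeohvbcwu", step one produces "wkfeohvbcwudux"; step two turns that into "eohvbcwudux".

eohvbcwudux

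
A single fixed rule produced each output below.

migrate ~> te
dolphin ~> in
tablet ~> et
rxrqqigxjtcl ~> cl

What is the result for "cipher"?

What's happening: keep only the last 2 characters.
"cipher" → "er".

er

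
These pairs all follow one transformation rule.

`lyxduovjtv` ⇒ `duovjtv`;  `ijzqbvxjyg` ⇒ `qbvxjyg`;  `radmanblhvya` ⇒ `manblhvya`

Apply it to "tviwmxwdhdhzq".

wmxwdhdhzq

The transformation: delete the first 3 characters.
So "tviwmxwdhdhzq" becomes "wmxwdhdhzq".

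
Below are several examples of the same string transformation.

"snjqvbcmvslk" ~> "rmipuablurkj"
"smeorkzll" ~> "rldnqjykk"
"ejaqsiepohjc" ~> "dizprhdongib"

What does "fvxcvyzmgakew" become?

What's happening: shift every letter 1 place backward in the alphabet (wrapping around).
On "fvxcvyzmgakew" that produces "euwbuxylfzjdv".

euwbuxylfzjdv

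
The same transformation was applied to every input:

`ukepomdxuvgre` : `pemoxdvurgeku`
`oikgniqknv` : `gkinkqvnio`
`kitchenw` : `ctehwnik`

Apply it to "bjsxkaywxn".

xsakwynxjb

The transformation: swap each adjacent pair of characters (1↔2, 3↔4, ...), then move the first 2 characters to the end (rotate left by 2).
Applying both steps to "bjsxkaywxn": "jbxsakwynx", then "xsakwynxjb".
(Check on "oikgniqknv": → "iogkinkqvn" → "gkinkqvnio" ✓)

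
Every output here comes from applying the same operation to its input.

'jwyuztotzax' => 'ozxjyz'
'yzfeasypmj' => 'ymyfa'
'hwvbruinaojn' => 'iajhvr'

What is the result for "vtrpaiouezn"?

In each case the input is transformed by: keep every other character starting from the first (positions 1st, 3rd, 5th, ...), then move the first 3 characters to the end (rotate left by 3).
"vtrpaiouezn" → "oenvra".

oenvra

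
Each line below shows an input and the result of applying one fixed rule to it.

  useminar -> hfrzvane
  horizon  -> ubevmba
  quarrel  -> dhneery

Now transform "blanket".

oynaxrg

The rule is to shift every letter 13 places forward in the alphabet (wrapping around) — i.e. ROT13.
So "blanket" becomes "oynaxrg".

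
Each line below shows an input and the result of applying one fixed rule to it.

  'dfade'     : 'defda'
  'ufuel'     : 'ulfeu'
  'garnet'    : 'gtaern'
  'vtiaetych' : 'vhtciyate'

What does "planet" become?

The rule is to take characters alternately from the front and the back (1st, last, 2nd, 2nd-last, ...).
So "planet" becomes "ptlean".

ptlean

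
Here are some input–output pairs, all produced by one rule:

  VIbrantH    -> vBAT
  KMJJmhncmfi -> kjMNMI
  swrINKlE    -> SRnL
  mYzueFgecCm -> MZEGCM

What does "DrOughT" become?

doGt

The rule is to flip the case of every letter, then keep every other character starting from the first (positions 1st, 3rd, 5th, ...).
Applying both steps to "DrOughT": "dRoUGHt", then "doGt".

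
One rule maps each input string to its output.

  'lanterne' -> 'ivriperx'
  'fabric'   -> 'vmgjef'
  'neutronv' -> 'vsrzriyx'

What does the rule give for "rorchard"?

levhvsvg

The rule is to swap the front and back halves of the string, then shift every letter 4 places forward in the alphabet (wrapping around).
Working it through for "rorchard": intermediate "hardrorc", final "levhvsvg".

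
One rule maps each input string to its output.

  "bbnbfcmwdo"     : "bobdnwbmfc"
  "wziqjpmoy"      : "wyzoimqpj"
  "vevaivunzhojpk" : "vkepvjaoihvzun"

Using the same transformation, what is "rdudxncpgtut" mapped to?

rtduutdgxpnc

The pattern: take characters alternately from the front and the back (1st, last, 2nd, 2nd-last, ...).
So "rdudxncpgtut" becomes "rtduutdgxpnc".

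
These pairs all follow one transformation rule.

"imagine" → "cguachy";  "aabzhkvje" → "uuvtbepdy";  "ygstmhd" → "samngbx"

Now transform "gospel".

aimjyf

The transformation: shift every letter 6 places backward in the alphabet (wrapping around).
"gospel" → "aimjyf".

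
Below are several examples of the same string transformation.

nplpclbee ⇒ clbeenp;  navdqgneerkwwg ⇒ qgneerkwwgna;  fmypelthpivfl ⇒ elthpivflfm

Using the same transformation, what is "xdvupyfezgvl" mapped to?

Each output is the input with this applied: move the first 2 characters to the end (rotate left by 2), then delete the first 2 characters.
On "xdvupyfezgvl": the first step gives "vupyfezgvlxd", and the second then gives "pyfezgvlxd".

pyfezgvlxd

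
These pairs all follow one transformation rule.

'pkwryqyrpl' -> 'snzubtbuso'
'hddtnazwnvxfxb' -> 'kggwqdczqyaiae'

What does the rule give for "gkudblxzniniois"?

What's happening: shift every letter 3 places forward in the alphabet (wrapping around).
On "gkudblxzniniois" that produces "jnxgeoacqlqlrlv".

jnxgeoacqlqlrlv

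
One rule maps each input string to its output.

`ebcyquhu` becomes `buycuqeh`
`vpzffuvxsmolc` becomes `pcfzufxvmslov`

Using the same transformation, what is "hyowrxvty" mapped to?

The pattern: swap the first and last characters, then swap each adjacent pair of characters (1↔2, 3↔4, ...).
For "hyowrxvty", step one produces "yyowrxvth"; step two turns that into "yywoxrtvh".

yywoxrtvh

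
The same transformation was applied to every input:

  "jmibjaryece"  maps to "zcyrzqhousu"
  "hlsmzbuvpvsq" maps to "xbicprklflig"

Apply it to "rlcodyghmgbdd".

hbsetowxcwrtt

In each case the input is transformed by: shift every letter 10 places backward in the alphabet (wrapping around).
Doing the same to "rlcodyghmgbdd": "hbsetowxcwrtt".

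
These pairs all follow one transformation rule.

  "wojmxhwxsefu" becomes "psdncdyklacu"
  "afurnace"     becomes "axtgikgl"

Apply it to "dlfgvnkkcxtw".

In each case the input is transformed by: shift every letter 6 places forward in the alphabet (wrapping around), then move the first 2 characters to the end (rotate left by 2).
"dlfgvnkkcxtw" → "jrlmbtqqidzc" → "lmbtqqidzcjr".

lmbtqqidzcjr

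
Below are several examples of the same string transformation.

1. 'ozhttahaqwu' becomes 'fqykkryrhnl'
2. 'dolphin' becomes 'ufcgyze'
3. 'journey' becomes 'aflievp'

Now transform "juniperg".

alezgvix

The pattern: shift every letter 9 places backward in the alphabet (wrapping around).
Doing the same to "juniperg": "alezgvix".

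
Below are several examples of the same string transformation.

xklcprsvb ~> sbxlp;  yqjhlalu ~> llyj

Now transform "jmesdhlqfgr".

frjedl

Looking at the pairs, the operation is to keep every other character starting from the first (positions 1st, 3rd, 5th, ...), then move the last 2 characters to the front (rotate right by 2).
"jmesdhlqfgr" → "jedlfr" → "frjedl".
(Check on "xklcprsvb": → "xlpsb" → "sbxlp" ✓)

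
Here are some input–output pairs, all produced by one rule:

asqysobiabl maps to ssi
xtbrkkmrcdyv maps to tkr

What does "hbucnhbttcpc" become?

The transformation: delete the last 3 characters, then keep one character in every 3, starting at position 2 (positions 2nd, 5th, 8th, ...).
Applying both steps to "hbucnhbttcpc": "hbucnhbtt", then "bnt".

bnt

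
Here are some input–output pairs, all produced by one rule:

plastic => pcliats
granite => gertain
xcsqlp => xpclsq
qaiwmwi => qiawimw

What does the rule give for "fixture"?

The pattern: take characters alternately from the front and the back (1st, last, 2nd, 2nd-last, ...).
On "fixture" that produces "feirxut".

feirxut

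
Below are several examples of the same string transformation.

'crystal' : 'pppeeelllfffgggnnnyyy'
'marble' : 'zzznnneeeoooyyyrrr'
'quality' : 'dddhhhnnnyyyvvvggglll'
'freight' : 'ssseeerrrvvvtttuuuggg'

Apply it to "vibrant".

iiivvvoooeeennnaaaggg

Rule — repeat every character 3 times, then shift every letter 13 places forward in the alphabet (wrapping around) — i.e. ROT13.
Working it through for "vibrant": intermediate "vvviiibbbrrraaannnttt", final "iiivvvoooeeennnaaaggg".
(Check on "crystal": → "cccrrryyyssstttaaalll" → "pppeeelllfffgggnnnyyy" ✓)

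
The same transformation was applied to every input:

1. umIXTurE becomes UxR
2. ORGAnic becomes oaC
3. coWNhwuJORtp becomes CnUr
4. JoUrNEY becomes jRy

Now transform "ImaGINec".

In each case the input is transformed by: keep one character in every 3, starting at position 1 (positions 1st, 4th, 7th, ...), then flip the case of every letter.
Starting from "ImaGINec": after the first operation, "IGe"; after the second, "igE".

igE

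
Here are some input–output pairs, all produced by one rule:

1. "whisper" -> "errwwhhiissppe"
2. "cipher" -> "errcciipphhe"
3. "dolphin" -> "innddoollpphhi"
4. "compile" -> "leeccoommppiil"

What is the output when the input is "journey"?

Each output is the input with this applied: double every character, then move the last 3 characters to the front (rotate right by 3).
For "journey", step one produces "jjoouurrnneeyy"; step two turns that into "eyyjjoouurrnne".
(Check on "whisper": → "wwhhiissppeerr" → "errwwhhiissppe" ✓)

eyyjjoouurrnne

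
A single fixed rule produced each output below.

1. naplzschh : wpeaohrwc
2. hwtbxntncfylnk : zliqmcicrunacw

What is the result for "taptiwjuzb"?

Each output is the input with this applied: swap the first and last characters, then shift every letter 11 places backward in the alphabet (wrapping around).
On "taptiwjuzb": the first step gives "baptiwjuzt", and the second then gives "qpeixlyjoi".

qpeixlyjoi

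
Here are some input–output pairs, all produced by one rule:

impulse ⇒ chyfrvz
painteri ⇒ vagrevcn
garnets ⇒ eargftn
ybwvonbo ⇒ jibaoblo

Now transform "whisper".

Each output is the input with this applied: move the first 2 characters to the end (rotate left by 2), then shift every letter 13 places forward in the alphabet (wrapping around) — i.e. ROT13.
Working it through for "whisper": intermediate "isperwh", final "vfcreju".

vfcreju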